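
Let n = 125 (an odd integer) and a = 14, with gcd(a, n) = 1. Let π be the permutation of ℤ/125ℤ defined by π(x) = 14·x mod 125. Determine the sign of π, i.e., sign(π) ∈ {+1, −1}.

Orbit of 4 under x↦14x: [4, 56, 34, 101, 39, 46, 19]… (length divides ord_125(14)).
Decompose π into cycles: lengths [50, 50, 10, 10, 2, 2, 1] (7 cycles, including the fixed point 0).
With 7 cycles on 125 points, sign = (−1)^{125−7} = +1.
Via Zolotarev, sign(π_{14}) = (14|125) = +1.

+1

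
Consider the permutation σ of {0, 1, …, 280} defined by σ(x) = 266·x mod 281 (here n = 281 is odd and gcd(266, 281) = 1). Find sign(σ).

Orbit of 200 under x↦266x: [200, 91, 40, 243, 8, 161, 114]… (length divides ord_281(266)).
The orbit structure of x ↦ 266x mod 281: 2 orbits of sizes [280, 1].
sign(π) = (−1)^{n − #cycles} = (−1)^{281−2} = (−1)^279 = -1.

-1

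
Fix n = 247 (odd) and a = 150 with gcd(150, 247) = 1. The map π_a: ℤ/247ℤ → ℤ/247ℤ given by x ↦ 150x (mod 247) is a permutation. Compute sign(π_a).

Trace 101: π^k(101) = [101, 83, 100, 180, 77, 188, 42] for k=0..6.
Decompose π into cycles: lengths [36, 36, 36, 36, 36, 36, 12, 9, 9, 1] (10 cycles, including the fixed point 0).
n − c = 247 − 10 = 237; sign = (−1)^237 = -1.

-1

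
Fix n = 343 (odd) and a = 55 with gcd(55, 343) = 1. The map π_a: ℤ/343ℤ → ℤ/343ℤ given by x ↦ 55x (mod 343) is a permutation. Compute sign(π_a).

Start at x=153: 153 → 183 → 118 → 316 → 230 → 302 → 146 → … (one orbit).
Cycle lengths of π_55 on ℤ/343ℤ: [98, 98, 98, 14, 14, 14, 2, 2, 2, 1]; 10 cycles in total.
10 cycles on 343: each ℓ→(−1)^(ℓ−1), product (−1)^333 = -1.
(55|343)_J = -1 (Zolotarev's lemma cross-check).

-1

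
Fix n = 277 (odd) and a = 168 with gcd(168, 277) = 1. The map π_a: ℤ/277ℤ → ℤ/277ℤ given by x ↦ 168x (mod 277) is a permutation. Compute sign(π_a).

-1

Orbit of 247 under x↦168x: [247, 223, 69, 235, 146, 152, 52]… (length divides ord_277(168)).
Cycle type of π: 92×3 + 1; total 4 cycles.
Σ(ℓ_i−1) = 277−4 = 273; sign = (−1)^273 = -1.
Check: (168/277) = -1 by Zolotarev.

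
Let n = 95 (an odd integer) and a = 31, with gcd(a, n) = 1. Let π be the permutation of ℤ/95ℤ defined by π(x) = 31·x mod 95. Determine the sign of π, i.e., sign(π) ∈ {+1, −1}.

Trace 56: π^k(56) = [56, 26, 46, 1, 31, 11] for k=0..5.
20 cycles of lengths [6, 6, 6, 6, 6, 6, 6, 6, 6, 6, 6, 6, 6, 6, 6, 1, 1, 1, 1, 1].
With 20 cycles on 95 points, sign = (−1)^{95−20} = -1.
Via Zolotarev, sign(π_{31}) = (31|95) = -1.

-1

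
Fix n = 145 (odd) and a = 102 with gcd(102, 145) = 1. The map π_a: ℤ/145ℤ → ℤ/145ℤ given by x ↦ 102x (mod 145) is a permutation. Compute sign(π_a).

Start at x=3: 3 → 16 → 37 → 4 → 118 → 1 → 102 → … (one orbit).
Cycle lengths of π_102 on ℤ/145ℤ: [28, 28, 28, 28, 28, 4, 1]; 7 cycles in total.
7 cycles on 145: each ℓ→(−1)^(ℓ−1), product (−1)^138 = +1.

+1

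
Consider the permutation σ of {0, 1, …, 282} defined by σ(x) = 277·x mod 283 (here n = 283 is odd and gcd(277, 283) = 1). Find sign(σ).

Trace 229: π^k(229) = [229, 41, 37, 61, 200, 215, 125] for k=0..6.
Cycle type of π: 282 + 1; total 2 cycles.
Σ(ℓ_i−1) = 283−2 = 281; sign = (−1)^281 = -1.

-1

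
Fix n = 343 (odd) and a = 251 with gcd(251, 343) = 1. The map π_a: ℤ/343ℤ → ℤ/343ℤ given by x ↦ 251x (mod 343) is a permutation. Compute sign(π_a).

Trace 225: π^k(225) = [225, 223, 64, 286, 99, 153, 330] for k=0..6.
π_251 has 10 disjoint cycles with lengths [98, 98, 98, 14, 14, 14, 2, 2, 2, 1] on {0,…,342}.
With 10 cycles on 343 points, sign = (−1)^{343−10} = -1.
Via Zolotarev, sign(π_{251}) = (251|343) = -1.

-1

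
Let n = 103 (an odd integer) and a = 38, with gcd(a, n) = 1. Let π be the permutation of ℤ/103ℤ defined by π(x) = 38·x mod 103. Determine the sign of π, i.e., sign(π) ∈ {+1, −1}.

Orbit of 63 under x↦38x: [63, 25, 23, 50, 46, 100, 92]… (length divides ord_103(38)).
3 cycles of lengths [51, 51, 1].
n − c = 103 − 3 = 100; sign = (−1)^100 = +1.
Zolotarev: (38|103) = +1, matching the cycle-count sign.

+1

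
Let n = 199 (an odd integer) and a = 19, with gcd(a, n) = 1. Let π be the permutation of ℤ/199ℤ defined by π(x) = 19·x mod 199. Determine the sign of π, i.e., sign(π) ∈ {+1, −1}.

Start at x=162: 162 → 93 → 175 → 141 → 92 → 156 → 178 → … (one orbit).
Cycle type of π: 18×11 + 1; total 12 cycles.
n − c = 199 − 12 = 187; sign = (−1)^187 = -1.

-1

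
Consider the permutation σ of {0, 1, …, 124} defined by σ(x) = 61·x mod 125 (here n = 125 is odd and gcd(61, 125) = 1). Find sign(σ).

Trace 66: π^k(66) = [66, 26, 86, 121, 6, 116, 76] for k=0..6.
π_61 has 13 disjoint cycles with lengths [25, 25, 25, 25, 5, 5, 5, 5, 1, 1, 1, 1, 1] on {0,…,124}.
With 13 cycles on 125 points, sign = (−1)^{125−13} = +1.
The Jacobi symbol (61|125) = +1 (Zolotarev) agrees.

+1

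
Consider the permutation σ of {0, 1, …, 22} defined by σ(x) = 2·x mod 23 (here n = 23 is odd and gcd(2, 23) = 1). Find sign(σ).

Start at x=9: 9 → 18 → 13 → 3 → 6 → 12 → 1 → … (one orbit).
π_2 has 3 disjoint cycles with lengths [11, 11, 1] on {0,…,22}.
n − c = 23 − 3 = 20; sign = (−1)^20 = +1.

+1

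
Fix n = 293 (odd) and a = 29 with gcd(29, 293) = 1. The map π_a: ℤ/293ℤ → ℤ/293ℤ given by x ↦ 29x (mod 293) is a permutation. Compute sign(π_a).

-1

Start at x=185: 185 → 91 → 2 → 58 → 217 → 140 → 251 → … (one orbit).
2 cycles of lengths [292, 1].
sign(π) = (−1)^{n − #cycles} = (−1)^{293−2} = (−1)^291 = -1.
Zolotarev: (29|293) = -1, matching the cycle-count sign.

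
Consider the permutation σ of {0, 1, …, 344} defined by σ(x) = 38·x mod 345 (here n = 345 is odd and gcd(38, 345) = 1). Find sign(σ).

Trace 38: π^k(38) = [38, 64, 17, 301, 53, 289, 287] for k=0..6.
Cycle type of π: 44×6 + 22×3 + 4×3 + 2 + 1; total 14 cycles.
Σ(ℓ_i−1) = 345−14 = 331; sign = (−1)^331 = -1.
The Jacobi symbol (38|345) = -1 (Zolotarev) agrees.

-1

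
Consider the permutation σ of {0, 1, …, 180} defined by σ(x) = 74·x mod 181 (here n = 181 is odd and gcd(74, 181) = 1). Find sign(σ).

-1

Orbit of 162 under x↦74x: [162, 42, 31, 122, 159, 1, 74]… (length divides ord_181(74)).
π_74 has 10 disjoint cycles with lengths [20, 20, 20, 20, 20, 20, 20, 20, 20, 1] on {0,…,180}.
10 cycles on 181: each ℓ→(−1)^(ℓ−1), product (−1)^171 = -1.
Zolotarev: (74|181) = -1, matching the cycle-count sign.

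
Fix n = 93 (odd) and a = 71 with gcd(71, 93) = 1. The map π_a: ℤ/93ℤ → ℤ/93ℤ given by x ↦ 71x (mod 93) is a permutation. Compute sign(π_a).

Orbit of 28 under x↦71x: [28, 35, 67, 14, 64, 80, 7]… (length divides ord_93(71)).
The orbit structure of x ↦ 71x mod 93: 6 orbits of sizes [30, 30, 15, 15, 2, 1].
6 cycles on 93: each ℓ→(−1)^(ℓ−1), product (−1)^87 = -1.
Zolotarev: (71|93) = -1, matching the cycle-count sign.

-1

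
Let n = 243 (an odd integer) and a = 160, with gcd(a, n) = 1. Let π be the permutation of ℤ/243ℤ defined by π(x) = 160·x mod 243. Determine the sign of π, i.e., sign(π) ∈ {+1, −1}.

+1

Start at x=94: 94 → 217 → 214 → 220 → 208 → 232 → 184 → … (one orbit).
π_160 has 11 disjoint cycles with lengths [81, 81, 27, 27, 9, 9, 3, 3, 1, 1, 1] on {0,…,242}.
11 cycles on 243: each ℓ→(−1)^(ℓ−1), product (−1)^232 = +1.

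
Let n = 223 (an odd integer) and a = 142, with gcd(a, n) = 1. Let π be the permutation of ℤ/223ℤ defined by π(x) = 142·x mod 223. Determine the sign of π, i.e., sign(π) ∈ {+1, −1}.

-1

Trace 85: π^k(85) = [85, 28, 185, 179, 219, 101, 70] for k=0..6.
The orbit structure of x ↦ 142x mod 223: 2 orbits of sizes [222, 1].
Σ(ℓ_i−1) = 223−2 = 221; sign = (−1)^221 = -1.
Via Zolotarev, sign(π_{142}) = (142|223) = -1.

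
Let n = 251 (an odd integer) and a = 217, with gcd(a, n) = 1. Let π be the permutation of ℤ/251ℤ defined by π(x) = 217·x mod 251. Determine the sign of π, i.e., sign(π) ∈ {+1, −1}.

+1

Orbit of 227 under x↦217x: [227, 63, 117, 38, 214, 3, 149]… (length divides ord_251(217)).
3 cycles of lengths [125, 125, 1].
251 − 3 = 248 transpositions; sign(π) = (−1)^248 = +1.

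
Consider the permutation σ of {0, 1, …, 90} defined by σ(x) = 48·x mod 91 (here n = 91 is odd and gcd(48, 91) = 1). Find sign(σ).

-1

Trace 27: π^k(27) = [27, 22, 55, 1, 48, 29] for k=0..5.
π_48 has 20 disjoint cycles with lengths [6, 6, 6, 6, 6, 6, 6, 6, 6, 6, 6, 6, 3, 3, 3, 3, 2, 2, 2, 1] on {0,…,90}.
sign(π) = (−1)^{n − #cycles} = (−1)^{91−20} = (−1)^71 = -1.
The Jacobi symbol (48|91) = -1 (Zolotarev) agrees.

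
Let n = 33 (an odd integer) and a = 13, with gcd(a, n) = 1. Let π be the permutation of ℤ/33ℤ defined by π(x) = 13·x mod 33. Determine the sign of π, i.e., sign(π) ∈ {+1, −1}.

Start at x=7: 7 → 25 → 28 → 1 → 13 → 4 → 19 → … (one orbit).
Decompose π into cycles: lengths [10, 10, 10, 1, 1, 1] (6 cycles, including the fixed point 0).
sign(π) = (−1)^{n − #cycles} = (−1)^{33−6} = (−1)^27 = -1.
(13|33)_J = -1 (Zolotarev's lemma cross-check).

-1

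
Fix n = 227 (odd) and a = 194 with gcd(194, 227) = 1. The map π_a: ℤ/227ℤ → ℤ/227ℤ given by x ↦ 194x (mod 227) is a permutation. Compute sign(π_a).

-1

Start at x=210: 210 → 107 → 101 → 72 → 121 → 93 → 109 → … (one orbit).
Cycle lengths of π_194 on ℤ/227ℤ: [226, 1]; 2 cycles in total.
sign(π) = (−1)^{n − #cycles} = (−1)^{227−2} = (−1)^225 = -1.
Via Zolotarev, sign(π_{194}) = (194|227) = -1.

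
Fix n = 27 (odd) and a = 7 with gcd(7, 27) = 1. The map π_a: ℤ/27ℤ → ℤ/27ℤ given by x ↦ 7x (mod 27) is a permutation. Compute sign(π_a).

Orbit of 1 under x↦7x: [1, 7, 22, 19, 25, 13, 10]… (length divides ord_27(7)).
Cycle type of π: 9×2 + 3×2 + 1×3; total 7 cycles.
7 cycles on 27: each ℓ→(−1)^(ℓ−1), product (−1)^20 = +1.

+1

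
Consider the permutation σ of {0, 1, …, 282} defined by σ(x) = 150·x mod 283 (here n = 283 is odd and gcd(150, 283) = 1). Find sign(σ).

+1

Trace 15: π^k(15) = [15, 269, 164, 262, 246, 110, 86] for k=0..6.
3 cycles of lengths [141, 141, 1].
3 cycles on 283: each ℓ→(−1)^(ℓ−1), product (−1)^280 = +1.
The Jacobi symbol (150|283) = +1 (Zolotarev) agrees.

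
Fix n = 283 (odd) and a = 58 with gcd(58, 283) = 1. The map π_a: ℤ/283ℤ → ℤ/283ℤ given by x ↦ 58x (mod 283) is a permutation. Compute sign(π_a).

-1

Orbit of 199 under x↦58x: [199, 222, 141, 254, 16, 79, 54]… (length divides ord_283(58)).
4 cycles of lengths [94, 94, 94, 1].
sign(π) = (−1)^{n − #cycles} = (−1)^{283−4} = (−1)^279 = -1.
Via Zolotarev, sign(π_{58}) = (58|283) = -1.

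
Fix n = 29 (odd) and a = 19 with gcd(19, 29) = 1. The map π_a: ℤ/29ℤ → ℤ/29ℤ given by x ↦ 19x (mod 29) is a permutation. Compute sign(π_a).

-1

Start at x=12: 12 → 25 → 11 → 6 → 27 → 20 → 3 → … (one orbit).
Cycle lengths of π_19 on ℤ/29ℤ: [28, 1]; 2 cycles in total.
Σ(ℓ_i−1) = 29−2 = 27; sign = (−1)^27 = -1.
The Jacobi symbol (19|29) = -1 (Zolotarev) agrees.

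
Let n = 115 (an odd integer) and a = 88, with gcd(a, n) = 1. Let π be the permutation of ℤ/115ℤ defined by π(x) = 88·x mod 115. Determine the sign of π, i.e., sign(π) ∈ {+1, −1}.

+1

Start at x=9: 9 → 102 → 6 → 68 → 4 → 7 → 41 → … (one orbit).
Cycle lengths of π_88 on ℤ/115ℤ: [44, 44, 22, 4, 1]; 5 cycles in total.
5 cycles on 115: each ℓ→(−1)^(ℓ−1), product (−1)^110 = +1.
Zolotarev: (88|115) = +1, matching the cycle-count sign.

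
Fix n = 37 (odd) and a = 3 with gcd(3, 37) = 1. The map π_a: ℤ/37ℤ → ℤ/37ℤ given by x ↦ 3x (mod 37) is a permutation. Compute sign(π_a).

+1

Trace 36: π^k(36) = [36, 34, 28, 10, 30, 16, 11] for k=0..6.
Cycle lengths of π_3 on ℤ/37ℤ: [18, 18, 1]; 3 cycles in total.
n − c = 37 − 3 = 34; sign = (−1)^34 = +1.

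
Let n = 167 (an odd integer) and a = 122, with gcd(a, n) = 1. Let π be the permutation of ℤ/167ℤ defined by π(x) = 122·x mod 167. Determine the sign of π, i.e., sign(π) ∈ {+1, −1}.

Trace 150: π^k(150) = [150, 97, 144, 33, 18, 25, 44] for k=0..6.
Decompose π into cycles: lengths [83, 83, 1] (3 cycles, including the fixed point 0).
With 3 cycles on 167 points, sign = (−1)^{167−3} = +1.
Zolotarev: (122|167) = +1, matching the cycle-count sign.

+1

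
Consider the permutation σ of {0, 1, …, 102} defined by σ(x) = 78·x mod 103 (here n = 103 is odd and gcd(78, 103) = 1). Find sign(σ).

-1

Orbit of 46 under x↦78x: [46, 86, 13, 87, 91, 94, 19]… (length divides ord_103(78)).
Decompose π into cycles: lengths [102, 1] (2 cycles, including the fixed point 0).
2 cycles on 103: each ℓ→(−1)^(ℓ−1), product (−1)^101 = -1.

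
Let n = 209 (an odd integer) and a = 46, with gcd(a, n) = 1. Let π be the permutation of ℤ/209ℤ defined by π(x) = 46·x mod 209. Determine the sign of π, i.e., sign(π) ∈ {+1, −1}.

+1

Trace 183: π^k(183) = [183, 58, 160, 45, 189, 125, 107] for k=0..6.
Cycle lengths of π_46 on ℤ/209ℤ: [30, 30, 30, 30, 30, 30, 10, 6, 6, 6, 1]; 11 cycles in total.
n − c = 209 − 11 = 198; sign = (−1)^198 = +1.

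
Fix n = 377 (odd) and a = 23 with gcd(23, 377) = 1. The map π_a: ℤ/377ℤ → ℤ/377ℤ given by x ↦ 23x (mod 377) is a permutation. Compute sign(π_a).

+1

Start at x=82: 82 → 1 → 23 → 152 → 103 → 107 → 199 → … (one orbit).
π_23 has 15 disjoint cycles with lengths [42, 42, 42, 42, 42, 42, 42, 42, 7, 7, 7, 7, 6, 6, 1] on {0,…,376}.
n − c = 377 − 15 = 362; sign = (−1)^362 = +1.
Check: (23/377) = +1 by Zolotarev.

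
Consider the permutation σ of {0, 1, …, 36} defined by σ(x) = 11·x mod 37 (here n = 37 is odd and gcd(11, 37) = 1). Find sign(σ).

Trace 26: π^k(26) = [26, 27, 1, 11, 10, 36] for k=0..5.
The orbit structure of x ↦ 11x mod 37: 7 orbits of sizes [6, 6, 6, 6, 6, 6, 1].
sign(π) = (−1)^{n − #cycles} = (−1)^{37−7} = (−1)^30 = +1.

+1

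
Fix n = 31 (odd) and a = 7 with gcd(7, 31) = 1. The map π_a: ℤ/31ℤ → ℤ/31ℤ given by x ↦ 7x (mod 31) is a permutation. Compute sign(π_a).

+1

Trace 16: π^k(16) = [16, 19, 9, 1, 7, 18, 2] for k=0..6.
3 cycles of lengths [15, 15, 1].
n − c = 31 − 3 = 28; sign = (−1)^28 = +1.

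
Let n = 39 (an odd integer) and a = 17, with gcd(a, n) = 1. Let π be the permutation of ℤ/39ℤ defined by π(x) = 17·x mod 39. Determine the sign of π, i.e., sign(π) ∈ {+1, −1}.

Trace 38: π^k(38) = [38, 22, 23, 1, 17, 16] for k=0..5.
The orbit structure of x ↦ 17x mod 39: 8 orbits of sizes [6, 6, 6, 6, 6, 6, 2, 1].
Σ(ℓ_i−1) = 39−8 = 31; sign = (−1)^31 = -1.
Check: (17/39) = -1 by Zolotarev.

-1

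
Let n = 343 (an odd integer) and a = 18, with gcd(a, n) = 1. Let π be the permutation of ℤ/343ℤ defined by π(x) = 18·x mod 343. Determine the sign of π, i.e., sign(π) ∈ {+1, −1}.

+1

Trace 324: π^k(324) = [324, 1, 18] for k=0..2.
π_18 has 115 disjoint cycles with lengths [3, 3, 3, 3, 3, 3, 3, 3, 3, 3, 3, 3, 3, 3, 3, 3, 3, 3, 3, 3, 3, 3, 3, 3, 3, 3, 3, 3, 3, 3, 3, 3, 3, 3, 3, 3, 3, 3, 3, 3, 3, 3, 3, 3, 3, 3, 3, 3, 3, 3, 3, 3, 3, 3, 3, 3, 3, 3, 3, 3, 3, 3, 3, 3, 3, 3, 3, 3, 3, 3, 3, 3, 3, 3, 3, 3, 3, 3, 3, 3, 3, 3, 3, 3, 3, 3, 3, 3, 3, 3, 3, 3, 3, 3, 3, 3, 3, 3, 3, 3, 3, 3, 3, 3, 3, 3, 3, 3, 3, 3, 3, 3, 3, 3, 1] on {0,…,342}.
sign(π) = (−1)^{n − #cycles} = (−1)^{343−115} = (−1)^228 = +1.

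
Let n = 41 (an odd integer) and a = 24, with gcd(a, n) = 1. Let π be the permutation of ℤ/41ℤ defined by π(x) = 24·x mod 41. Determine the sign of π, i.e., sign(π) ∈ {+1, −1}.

Start at x=21: 21 → 12 → 1 → 24 → 2 → 7 → 4 → … (one orbit).
2 cycles of lengths [40, 1].
2 cycles on 41: each ℓ→(−1)^(ℓ−1), product (−1)^39 = -1.

-1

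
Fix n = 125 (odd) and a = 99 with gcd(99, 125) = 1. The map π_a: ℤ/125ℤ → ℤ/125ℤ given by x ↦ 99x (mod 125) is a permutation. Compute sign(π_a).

+1

Start at x=124: 124 → 26 → 74 → 76 → 24 → 1 → 99 → … (one orbit).
Decompose π into cycles: lengths [10, 10, 10, 10, 10, 10, 10, 10, 10, 10, 2, 2, 2, 2, 2, 2, 2, 2, 2, 2, 2, 2, 1] (23 cycles, including the fixed point 0).
sign(π) = (−1)^{n − #cycles} = (−1)^{125−23} = (−1)^102 = +1.
Zolotarev: (99|125) = +1, matching the cycle-count sign.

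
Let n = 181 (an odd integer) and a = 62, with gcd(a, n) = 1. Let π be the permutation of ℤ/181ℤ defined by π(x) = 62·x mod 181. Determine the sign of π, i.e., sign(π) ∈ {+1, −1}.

+1

Start at x=80: 80 → 73 → 1 → 62 → 43 → 132 → 39 → … (one orbit).
π_62 has 21 disjoint cycles with lengths [9, 9, 9, 9, 9, 9, 9, 9, 9, 9, 9, 9, 9, 9, 9, 9, 9, 9, 9, 9, 1] on {0,…,180}.
With 21 cycles on 181 points, sign = (−1)^{181−21} = +1.
(62|181)_J = +1 (Zolotarev's lemma cross-check).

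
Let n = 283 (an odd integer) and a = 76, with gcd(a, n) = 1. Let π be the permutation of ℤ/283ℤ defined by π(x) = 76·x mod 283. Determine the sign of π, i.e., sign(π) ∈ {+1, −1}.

-1

Start at x=264: 264 → 254 → 60 → 32 → 168 → 33 → 244 → … (one orbit).
π_76 has 4 disjoint cycles with lengths [94, 94, 94, 1] on {0,…,282}.
n − c = 283 − 4 = 279; sign = (−1)^279 = -1.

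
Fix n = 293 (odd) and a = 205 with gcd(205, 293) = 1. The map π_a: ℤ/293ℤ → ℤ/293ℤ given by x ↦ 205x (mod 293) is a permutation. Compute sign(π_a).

+1

Trace 56: π^k(56) = [56, 53, 24, 232, 94, 225, 124] for k=0..6.
5 cycles of lengths [73, 73, 73, 73, 1].
n − c = 293 − 5 = 288; sign = (−1)^288 = +1.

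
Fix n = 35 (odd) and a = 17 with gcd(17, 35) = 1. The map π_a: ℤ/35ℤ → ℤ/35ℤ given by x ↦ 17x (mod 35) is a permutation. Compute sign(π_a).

+1

Trace 17: π^k(17) = [17, 9, 13, 11, 12, 29, 3] for k=0..6.
5 cycles of lengths [12, 12, 6, 4, 1].
With 5 cycles on 35 points, sign = (−1)^{35−5} = +1.
The Jacobi symbol (17|35) = +1 (Zolotarev) agrees.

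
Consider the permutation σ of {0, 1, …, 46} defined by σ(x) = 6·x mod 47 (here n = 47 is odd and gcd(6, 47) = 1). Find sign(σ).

+1

Trace 24: π^k(24) = [24, 3, 18, 14, 37, 34, 16] for k=0..6.
3 cycles of lengths [23, 23, 1].
3 cycles on 47: each ℓ→(−1)^(ℓ−1), product (−1)^44 = +1.
Zolotarev: (6|47) = +1, matching the cycle-count sign.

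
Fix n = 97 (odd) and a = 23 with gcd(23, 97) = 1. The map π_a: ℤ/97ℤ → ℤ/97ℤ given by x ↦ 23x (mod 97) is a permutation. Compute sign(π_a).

Start at x=62: 62 → 68 → 12 → 82 → 43 → 19 → 49 → … (one orbit).
Decompose π into cycles: lengths [96, 1] (2 cycles, including the fixed point 0).
Σ(ℓ_i−1) = 97−2 = 95; sign = (−1)^95 = -1.

-1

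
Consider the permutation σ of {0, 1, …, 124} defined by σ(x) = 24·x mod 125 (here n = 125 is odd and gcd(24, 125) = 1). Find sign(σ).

+1

Orbit of 124 under x↦24x: [124, 101, 49, 51, 99, 1, 24]… (length divides ord_125(24)).
π_24 has 23 disjoint cycles with lengths [10, 10, 10, 10, 10, 10, 10, 10, 10, 10, 2, 2, 2, 2, 2, 2, 2, 2, 2, 2, 2, 2, 1] on {0,…,124}.
125 − 23 = 102 transpositions; sign(π) = (−1)^102 = +1.
Via Zolotarev, sign(π_{24}) = (24|125) = +1.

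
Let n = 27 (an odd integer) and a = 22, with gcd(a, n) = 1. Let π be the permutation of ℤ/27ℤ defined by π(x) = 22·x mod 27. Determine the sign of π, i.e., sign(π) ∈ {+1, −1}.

+1

Trace 1: π^k(1) = [1, 22, 25, 10, 4, 7, 19] for k=0..6.
The orbit structure of x ↦ 22x mod 27: 7 orbits of sizes [9, 9, 3, 3, 1, 1, 1].
sign(π) = (−1)^{n − #cycles} = (−1)^{27−7} = (−1)^20 = +1.
The Jacobi symbol (22|27) = +1 (Zolotarev) agrees.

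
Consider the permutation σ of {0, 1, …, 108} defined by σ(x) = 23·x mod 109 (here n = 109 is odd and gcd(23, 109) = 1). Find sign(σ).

Trace 90: π^k(90) = [90, 108, 86, 16, 41, 71, 107] for k=0..6.
4 cycles of lengths [36, 36, 36, 1].
With 4 cycles on 109 points, sign = (−1)^{109−4} = -1.

-1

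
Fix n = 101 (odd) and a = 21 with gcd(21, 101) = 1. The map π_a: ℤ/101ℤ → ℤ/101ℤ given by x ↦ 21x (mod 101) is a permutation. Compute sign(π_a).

Trace 68: π^k(68) = [68, 14, 92, 13, 71, 77, 1] for k=0..6.
Cycle lengths of π_21 on ℤ/101ℤ: [50, 50, 1]; 3 cycles in total.
n − c = 101 − 3 = 98; sign = (−1)^98 = +1.

+1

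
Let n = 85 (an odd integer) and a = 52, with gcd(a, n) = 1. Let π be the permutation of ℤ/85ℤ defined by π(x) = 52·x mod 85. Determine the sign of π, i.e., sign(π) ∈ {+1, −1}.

-1

Start at x=18: 18 → 1 → 52 → 69 → 18 (one orbit).
π_52 has 34 disjoint cycles with lengths [4, 4, 4, 4, 4, 4, 4, 4, 4, 4, 4, 4, 4, 4, 4, 4, 4, 1, 1, 1, 1, 1, 1, 1, 1, 1, 1, 1, 1, 1, 1, 1, 1, 1] on {0,…,84}.
n − c = 85 − 34 = 51; sign = (−1)^51 = -1.
The Jacobi symbol (52|85) = -1 (Zolotarev) agrees.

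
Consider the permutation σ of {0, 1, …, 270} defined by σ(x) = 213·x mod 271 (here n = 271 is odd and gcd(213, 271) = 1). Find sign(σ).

+1

Start at x=265: 265 → 77 → 141 → 223 → 74 → 44 → 158 → … (one orbit).
3 cycles of lengths [135, 135, 1].
3 cycles on 271: each ℓ→(−1)^(ℓ−1), product (−1)^268 = +1.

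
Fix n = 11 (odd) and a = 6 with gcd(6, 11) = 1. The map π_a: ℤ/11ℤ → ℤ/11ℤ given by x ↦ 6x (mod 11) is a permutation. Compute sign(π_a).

-1

Orbit of 7 under x↦6x: [7, 9, 10, 5, 8, 4, 2]… (length divides ord_11(6)).
The orbit structure of x ↦ 6x mod 11: 2 orbits of sizes [10, 1].
With 2 cycles on 11 points, sign = (−1)^{11−2} = -1.
The Jacobi symbol (6|11) = -1 (Zolotarev) agrees.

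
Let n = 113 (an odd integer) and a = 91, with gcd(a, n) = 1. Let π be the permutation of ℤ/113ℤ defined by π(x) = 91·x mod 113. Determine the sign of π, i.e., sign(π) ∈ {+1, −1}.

Start at x=7: 7 → 72 → 111 → 44 → 49 → 52 → 99 → … (one orbit).
Cycle type of π: 56×2 + 1; total 3 cycles.
With 3 cycles on 113 points, sign = (−1)^{113−3} = +1.
(91|113)_J = +1 (Zolotarev's lemma cross-check).

+1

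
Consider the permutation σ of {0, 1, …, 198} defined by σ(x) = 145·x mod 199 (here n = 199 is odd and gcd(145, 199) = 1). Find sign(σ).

Start at x=79: 79 → 112 → 121 → 33 → 9 → 111 → 175 → … (one orbit).
Cycle lengths of π_145 on ℤ/199ℤ: [99, 99, 1]; 3 cycles in total.
With 3 cycles on 199 points, sign = (−1)^{199−3} = +1.
Check: (145/199) = +1 by Zolotarev.

+1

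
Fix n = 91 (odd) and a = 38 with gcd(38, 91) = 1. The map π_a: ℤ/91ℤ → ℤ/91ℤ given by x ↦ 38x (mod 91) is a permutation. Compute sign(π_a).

Start at x=79: 79 → 90 → 53 → 12 → 1 → 38 → 79 (one orbit).
Cycle lengths of π_38 on ℤ/91ℤ: [6, 6, 6, 6, 6, 6, 6, 6, 6, 6, 6, 6, 6, 2, 2, 2, 2, 2, 2, 1]; 20 cycles in total.
With 20 cycles on 91 points, sign = (−1)^{91−20} = -1.
Check: (38/91) = -1 by Zolotarev.

-1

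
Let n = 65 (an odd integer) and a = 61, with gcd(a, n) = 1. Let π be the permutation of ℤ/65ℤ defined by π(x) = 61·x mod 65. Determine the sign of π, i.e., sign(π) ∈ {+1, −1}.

Orbit of 61 under x↦61x: [61, 16, 1]… (length divides ord_65(61)).
Decompose π into cycles: lengths [3, 3, 3, 3, 3, 3, 3, 3, 3, 3, 3, 3, 3, 3, 3, 3, 3, 3, 3, 3, 1, 1, 1, 1, 1] (25 cycles, including the fixed point 0).
With 25 cycles on 65 points, sign = (−1)^{65−25} = +1.

+1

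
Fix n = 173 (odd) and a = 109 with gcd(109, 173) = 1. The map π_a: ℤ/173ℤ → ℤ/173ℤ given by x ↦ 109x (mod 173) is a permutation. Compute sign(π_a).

Trace 60: π^k(60) = [60, 139, 100, 1, 109, 117, 124] for k=0..6.
5 cycles of lengths [43, 43, 43, 43, 1].
With 5 cycles on 173 points, sign = (−1)^{173−5} = +1.
The Jacobi symbol (109|173) = +1 (Zolotarev) agrees.

+1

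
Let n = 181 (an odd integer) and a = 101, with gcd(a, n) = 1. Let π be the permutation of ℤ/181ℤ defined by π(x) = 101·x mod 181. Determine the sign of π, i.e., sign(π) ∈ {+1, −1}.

+1

Orbit of 73 under x↦101x: [73, 133, 39, 138, 1, 101, 65]… (length divides ord_181(101)).
The orbit structure of x ↦ 101x mod 181: 11 orbits of sizes [18, 18, 18, 18, 18, 18, 18, 18, 18, 18, 1].
181 − 11 = 170 transpositions; sign(π) = (−1)^170 = +1.
(101|181)_J = +1 (Zolotarev's lemma cross-check).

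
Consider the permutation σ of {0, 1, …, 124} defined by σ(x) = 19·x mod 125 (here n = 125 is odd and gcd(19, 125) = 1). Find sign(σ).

Start at x=69: 69 → 61 → 34 → 21 → 24 → 81 → 39 → … (one orbit).
Cycle lengths of π_19 on ℤ/125ℤ: [50, 50, 10, 10, 2, 2, 1]; 7 cycles in total.
7 cycles on 125: each ℓ→(−1)^(ℓ−1), product (−1)^118 = +1.

+1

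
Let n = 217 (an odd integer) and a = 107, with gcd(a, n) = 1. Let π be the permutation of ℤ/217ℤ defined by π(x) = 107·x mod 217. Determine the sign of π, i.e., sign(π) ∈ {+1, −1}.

+1

Trace 18: π^k(18) = [18, 190, 149, 102, 64, 121, 144] for k=0..6.
Cycle type of π: 15×14 + 3×2 + 1; total 17 cycles.
217 − 17 = 200 transpositions; sign(π) = (−1)^200 = +1.
Via Zolotarev, sign(π_{107}) = (107|217) = +1.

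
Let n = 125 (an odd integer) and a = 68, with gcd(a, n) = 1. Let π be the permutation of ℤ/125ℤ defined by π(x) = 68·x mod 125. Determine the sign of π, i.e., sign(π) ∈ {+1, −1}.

-1

Start at x=68: 68 → 124 → 57 → 1 → 68 (one orbit).
Cycle type of π: 4×31 + 1; total 32 cycles.
sign(π) = (−1)^{n − #cycles} = (−1)^{125−32} = (−1)^93 = -1.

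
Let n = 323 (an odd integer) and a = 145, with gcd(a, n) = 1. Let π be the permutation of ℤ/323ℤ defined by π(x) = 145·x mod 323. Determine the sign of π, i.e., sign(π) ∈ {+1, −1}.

Trace 246: π^k(246) = [246, 140, 274, 1, 145, 30, 151] for k=0..6.
Cycle lengths of π_145 on ℤ/323ℤ: [24, 24, 24, 24, 24, 24, 24, 24, 24, 24, 24, 24, 8, 8, 6, 6, 6, 1]; 18 cycles in total.
With 18 cycles on 323 points, sign = (−1)^{323−18} = -1.

-1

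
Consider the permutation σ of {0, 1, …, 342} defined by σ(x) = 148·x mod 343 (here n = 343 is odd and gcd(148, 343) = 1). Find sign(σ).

Trace 50: π^k(50) = [50, 197, 1, 148, 295, 99, 246] for k=0..6.
Cycle type of π: 7×42 + 1×49; total 91 cycles.
With 91 cycles on 343 points, sign = (−1)^{343−91} = +1.

+1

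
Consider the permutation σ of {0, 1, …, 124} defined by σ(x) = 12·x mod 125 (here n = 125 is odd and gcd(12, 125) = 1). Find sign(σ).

-1

Trace 34: π^k(34) = [34, 33, 21, 2, 24, 38, 81] for k=0..6.
Cycle lengths of π_12 on ℤ/125ℤ: [100, 20, 4, 1]; 4 cycles in total.
Σ(ℓ_i−1) = 125−4 = 121; sign = (−1)^121 = -1.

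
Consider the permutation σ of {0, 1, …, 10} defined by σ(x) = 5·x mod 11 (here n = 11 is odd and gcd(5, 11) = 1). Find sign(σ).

Start at x=3: 3 → 4 → 9 → 1 → 5 → 3 (one orbit).
The orbit structure of x ↦ 5x mod 11: 3 orbits of sizes [5, 5, 1].
sign(π) = (−1)^{n − #cycles} = (−1)^{11−3} = (−1)^8 = +1.
Zolotarev: (5|11) = +1, matching the cycle-count sign.

+1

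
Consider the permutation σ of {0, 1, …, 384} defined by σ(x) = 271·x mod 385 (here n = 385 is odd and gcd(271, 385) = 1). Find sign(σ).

Trace 376: π^k(376) = [376, 256, 76, 191, 171, 141, 96] for k=0..6.
25 cycles of lengths [30, 30, 30, 30, 30, 30, 30, 30, 30, 30, 10, 10, 10, 10, 10, 6, 6, 6, 6, 6, 1, 1, 1, 1, 1].
Σ(ℓ_i−1) = 385−25 = 360; sign = (−1)^360 = +1.
Zolotarev: (271|385) = +1, matching the cycle-count sign.

+1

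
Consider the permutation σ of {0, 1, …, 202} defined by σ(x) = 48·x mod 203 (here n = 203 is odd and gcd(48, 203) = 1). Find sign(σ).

Trace 141: π^k(141) = [141, 69, 64, 27, 78, 90, 57] for k=0..6.
Cycle lengths of π_48 on ℤ/203ℤ: [28, 28, 28, 28, 28, 28, 28, 2, 2, 2, 1]; 11 cycles in total.
11 cycles on 203: each ℓ→(−1)^(ℓ−1), product (−1)^192 = +1.
(48|203)_J = +1 (Zolotarev's lemma cross-check).

+1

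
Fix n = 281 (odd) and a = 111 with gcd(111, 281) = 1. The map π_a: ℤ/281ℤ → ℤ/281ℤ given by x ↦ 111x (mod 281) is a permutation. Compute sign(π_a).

+1

Start at x=50: 50 → 211 → 98 → 200 → 1 → 111 → 238 → … (one orbit).
Cycle type of π: 35×8 + 1; total 9 cycles.
n − c = 281 − 9 = 272; sign = (−1)^272 = +1.
Via Zolotarev, sign(π_{111}) = (111|281) = +1.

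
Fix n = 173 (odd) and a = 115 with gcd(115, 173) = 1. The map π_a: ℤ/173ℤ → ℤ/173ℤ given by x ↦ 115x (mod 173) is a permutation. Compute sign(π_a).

-1

Start at x=54: 54 → 155 → 6 → 171 → 116 → 19 → 109 → … (one orbit).
Cycle type of π: 172 + 1; total 2 cycles.
173 − 2 = 171 transpositions; sign(π) = (−1)^171 = -1.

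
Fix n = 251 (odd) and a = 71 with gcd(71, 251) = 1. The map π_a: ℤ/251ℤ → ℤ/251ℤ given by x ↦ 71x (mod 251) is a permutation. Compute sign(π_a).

Start at x=62: 62 → 135 → 47 → 74 → 234 → 48 → 145 → … (one orbit).
Cycle lengths of π_71 on ℤ/251ℤ: [250, 1]; 2 cycles in total.
Σ(ℓ_i−1) = 251−2 = 249; sign = (−1)^249 = -1.

-1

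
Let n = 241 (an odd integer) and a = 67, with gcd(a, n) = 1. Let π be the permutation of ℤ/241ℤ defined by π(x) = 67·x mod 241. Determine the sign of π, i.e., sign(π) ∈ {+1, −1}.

+1

Trace 123: π^k(123) = [123, 47, 16, 108, 6, 161, 183] for k=0..6.
3 cycles of lengths [120, 120, 1].
With 3 cycles on 241 points, sign = (−1)^{241−3} = +1.
Check: (67/241) = +1 by Zolotarev.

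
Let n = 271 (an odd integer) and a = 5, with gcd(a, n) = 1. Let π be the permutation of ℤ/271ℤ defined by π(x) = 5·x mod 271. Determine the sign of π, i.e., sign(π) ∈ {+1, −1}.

+1

Start at x=88: 88 → 169 → 32 → 160 → 258 → 206 → 217 → … (one orbit).
The orbit structure of x ↦ 5x mod 271: 11 orbits of sizes [27, 27, 27, 27, 27, 27, 27, 27, 27, 27, 1].
n − c = 271 − 11 = 260; sign = (−1)^260 = +1.
(5|271)_J = +1 (Zolotarev's lemma cross-check).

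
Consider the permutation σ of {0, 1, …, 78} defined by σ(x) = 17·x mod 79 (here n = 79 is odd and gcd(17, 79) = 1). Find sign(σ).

Start at x=17: 17 → 52 → 15 → 18 → 69 → 67 → 33 → … (one orbit).
The orbit structure of x ↦ 17x mod 79: 4 orbits of sizes [26, 26, 26, 1].
n − c = 79 − 4 = 75; sign = (−1)^75 = -1.

-1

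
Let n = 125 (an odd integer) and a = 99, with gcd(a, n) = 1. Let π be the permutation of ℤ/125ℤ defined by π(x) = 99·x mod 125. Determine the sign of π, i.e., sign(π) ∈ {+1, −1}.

Start at x=99: 99 → 51 → 49 → 101 → 124 → 26 → 74 → … (one orbit).
23 cycles of lengths [10, 10, 10, 10, 10, 10, 10, 10, 10, 10, 2, 2, 2, 2, 2, 2, 2, 2, 2, 2, 2, 2, 1].
125 − 23 = 102 transpositions; sign(π) = (−1)^102 = +1.
Zolotarev: (99|125) = +1, matching the cycle-count sign.

+1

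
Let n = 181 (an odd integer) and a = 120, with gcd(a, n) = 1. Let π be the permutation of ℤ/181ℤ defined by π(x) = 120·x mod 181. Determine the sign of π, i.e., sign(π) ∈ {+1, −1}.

Start at x=116: 116 → 164 → 132 → 93 → 119 → 162 → 73 → … (one orbit).
The orbit structure of x ↦ 120x mod 181: 6 orbits of sizes [36, 36, 36, 36, 36, 1].
6 cycles on 181: each ℓ→(−1)^(ℓ−1), product (−1)^175 = -1.
Zolotarev: (120|181) = -1, matching the cycle-count sign.

-1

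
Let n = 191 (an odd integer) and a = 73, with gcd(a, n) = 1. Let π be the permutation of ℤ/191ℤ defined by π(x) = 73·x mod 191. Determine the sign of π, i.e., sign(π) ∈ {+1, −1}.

-1

Trace 34: π^k(34) = [34, 190, 118, 19, 50, 21, 5] for k=0..6.
The orbit structure of x ↦ 73x mod 191: 2 orbits of sizes [190, 1].
n − c = 191 − 2 = 189; sign = (−1)^189 = -1.
Zolotarev: (73|191) = -1, matching the cycle-count sign.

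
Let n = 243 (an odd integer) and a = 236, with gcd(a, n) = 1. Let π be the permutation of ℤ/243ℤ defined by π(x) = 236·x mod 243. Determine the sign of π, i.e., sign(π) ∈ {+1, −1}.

-1

Trace 124: π^k(124) = [124, 104, 1, 236, 49, 143, 214] for k=0..6.
The orbit structure of x ↦ 236x mod 243: 6 orbits of sizes [162, 54, 18, 6, 2, 1].
n − c = 243 − 6 = 237; sign = (−1)^237 = -1.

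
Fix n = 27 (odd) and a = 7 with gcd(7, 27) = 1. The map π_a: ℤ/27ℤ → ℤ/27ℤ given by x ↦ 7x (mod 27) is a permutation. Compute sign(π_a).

Orbit of 7 under x↦7x: [7, 22, 19, 25, 13, 10, 16]… (length divides ord_27(7)).
Cycle type of π: 9×2 + 3×2 + 1×3; total 7 cycles.
sign(π) = (−1)^{n − #cycles} = (−1)^{27−7} = (−1)^20 = +1.

+1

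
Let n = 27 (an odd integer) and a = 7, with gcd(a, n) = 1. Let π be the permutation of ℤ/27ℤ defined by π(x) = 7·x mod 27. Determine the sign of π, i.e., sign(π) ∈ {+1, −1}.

Trace 22: π^k(22) = [22, 19, 25, 13, 10, 16, 4] for k=0..6.
Cycle type of π: 9×2 + 3×2 + 1×3; total 7 cycles.
27 − 7 = 20 transpositions; sign(π) = (−1)^20 = +1.
Check: (7/27) = +1 by Zolotarev.

+1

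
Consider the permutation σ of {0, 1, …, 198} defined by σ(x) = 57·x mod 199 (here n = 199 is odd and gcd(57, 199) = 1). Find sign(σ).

Trace 47: π^k(47) = [47, 92, 70, 10, 172, 53, 36] for k=0..6.
3 cycles of lengths [99, 99, 1].
199 − 3 = 196 transpositions; sign(π) = (−1)^196 = +1.
Zolotarev: (57|199) = +1, matching the cycle-count sign.

+1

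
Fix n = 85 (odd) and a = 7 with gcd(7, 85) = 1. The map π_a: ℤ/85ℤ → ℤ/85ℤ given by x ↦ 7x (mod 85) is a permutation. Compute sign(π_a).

Trace 48: π^k(48) = [48, 81, 57, 59, 73, 1, 7] for k=0..6.
π_7 has 7 disjoint cycles with lengths [16, 16, 16, 16, 16, 4, 1] on {0,…,84}.
n − c = 85 − 7 = 78; sign = (−1)^78 = +1.

+1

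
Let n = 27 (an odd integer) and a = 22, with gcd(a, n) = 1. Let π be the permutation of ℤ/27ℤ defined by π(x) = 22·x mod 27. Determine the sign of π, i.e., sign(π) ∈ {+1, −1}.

Trace 16: π^k(16) = [16, 1, 22, 25, 10, 4, 7] for k=0..6.
Cycle type of π: 9×2 + 3×2 + 1×3; total 7 cycles.
n − c = 27 − 7 = 20; sign = (−1)^20 = +1.
Zolotarev: (22|27) = +1, matching the cycle-count sign.

+1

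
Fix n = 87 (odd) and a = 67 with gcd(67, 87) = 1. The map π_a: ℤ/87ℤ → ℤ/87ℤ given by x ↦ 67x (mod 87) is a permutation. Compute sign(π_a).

+1

Trace 28: π^k(28) = [28, 49, 64, 25, 22, 82, 13] for k=0..6.
π_67 has 9 disjoint cycles with lengths [14, 14, 14, 14, 14, 14, 1, 1, 1] on {0,…,86}.
87 − 9 = 78 transpositions; sign(π) = (−1)^78 = +1.
Via Zolotarev, sign(π_{67}) = (67|87) = +1.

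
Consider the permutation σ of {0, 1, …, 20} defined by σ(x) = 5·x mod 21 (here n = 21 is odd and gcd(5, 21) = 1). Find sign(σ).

+1

Orbit of 4 under x↦5x: [4, 20, 16, 17, 1, 5]… (length divides ord_21(5)).
Decompose π into cycles: lengths [6, 6, 6, 2, 1] (5 cycles, including the fixed point 0).
With 5 cycles on 21 points, sign = (−1)^{21−5} = +1.
Via Zolotarev, sign(π_{5}) = (5|21) = +1.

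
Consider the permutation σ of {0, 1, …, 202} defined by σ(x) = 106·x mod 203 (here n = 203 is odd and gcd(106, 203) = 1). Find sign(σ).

Start at x=127: 127 → 64 → 85 → 78 → 148 → 57 → 155 → … (one orbit).
The orbit structure of x ↦ 106x mod 203: 14 orbits of sizes [28, 28, 28, 28, 28, 28, 28, 1, 1, 1, 1, 1, 1, 1].
14 cycles on 203: each ℓ→(−1)^(ℓ−1), product (−1)^189 = -1.
(106|203)_J = -1 (Zolotarev's lemma cross-check).

-1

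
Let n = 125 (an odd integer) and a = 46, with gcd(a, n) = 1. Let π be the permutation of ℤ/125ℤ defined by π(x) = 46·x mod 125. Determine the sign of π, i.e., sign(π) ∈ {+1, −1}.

Trace 41: π^k(41) = [41, 11, 6, 26, 71, 16, 111] for k=0..6.
Cycle type of π: 25×4 + 5×4 + 1×5; total 13 cycles.
13 cycles on 125: each ℓ→(−1)^(ℓ−1), product (−1)^112 = +1.

+1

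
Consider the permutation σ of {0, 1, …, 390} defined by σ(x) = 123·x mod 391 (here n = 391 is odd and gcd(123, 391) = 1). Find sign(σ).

Orbit of 324 under x↦123x: [324, 361, 220, 81, 188, 55, 118]… (length divides ord_391(123)).
Cycle lengths of π_123 on ℤ/391ℤ: [44, 44, 44, 44, 44, 44, 44, 44, 11, 11, 4, 4, 4, 4, 1]; 15 cycles in total.
sign(π) = (−1)^{n − #cycles} = (−1)^{391−15} = (−1)^376 = +1.

+1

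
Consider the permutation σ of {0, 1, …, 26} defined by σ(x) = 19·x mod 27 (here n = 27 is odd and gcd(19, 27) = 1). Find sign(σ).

Trace 10: π^k(10) = [10, 1, 19] for k=0..2.
Cycle type of π: 3×6 + 1×9; total 15 cycles.
Σ(ℓ_i−1) = 27−15 = 12; sign = (−1)^12 = +1.
Zolotarev: (19|27) = +1, matching the cycle-count sign.

+1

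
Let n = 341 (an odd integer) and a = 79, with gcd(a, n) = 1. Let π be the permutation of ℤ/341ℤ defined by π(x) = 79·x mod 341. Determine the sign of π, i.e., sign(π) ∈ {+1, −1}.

+1

Trace 261: π^k(261) = [261, 159, 285, 9, 29, 245, 259] for k=0..6.
Cycle type of π: 30×11 + 10 + 1; total 13 cycles.
With 13 cycles on 341 points, sign = (−1)^{341−13} = +1.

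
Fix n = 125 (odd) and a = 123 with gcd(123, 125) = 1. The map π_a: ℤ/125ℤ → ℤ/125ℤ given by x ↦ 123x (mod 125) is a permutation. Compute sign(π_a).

-1

Orbit of 14 under x↦123x: [14, 97, 56, 13, 99, 52, 21]… (length divides ord_125(123)).
π_123 has 4 disjoint cycles with lengths [100, 20, 4, 1] on {0,…,124}.
With 4 cycles on 125 points, sign = (−1)^{125−4} = -1.
Check: (123/125) = -1 by Zolotarev.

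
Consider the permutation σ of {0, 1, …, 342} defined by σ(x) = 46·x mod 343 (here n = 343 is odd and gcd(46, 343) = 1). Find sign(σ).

Orbit of 281 under x↦46x: [281, 235, 177, 253, 319, 268, 323]… (length divides ord_343(46)).
π_46 has 7 disjoint cycles with lengths [147, 147, 21, 21, 3, 3, 1] on {0,…,342}.
Σ(ℓ_i−1) = 343−7 = 336; sign = (−1)^336 = +1.
(46|343)_J = +1 (Zolotarev's lemma cross-check).

+1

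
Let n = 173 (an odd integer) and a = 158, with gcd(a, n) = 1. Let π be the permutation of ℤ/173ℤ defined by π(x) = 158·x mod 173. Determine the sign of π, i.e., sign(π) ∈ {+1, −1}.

Start at x=52: 52 → 85 → 109 → 95 → 132 → 96 → 117 → … (one orbit).
5 cycles of lengths [43, 43, 43, 43, 1].
5 cycles on 173: each ℓ→(−1)^(ℓ−1), product (−1)^168 = +1.
Zolotarev: (158|173) = +1, matching the cycle-count sign.

+1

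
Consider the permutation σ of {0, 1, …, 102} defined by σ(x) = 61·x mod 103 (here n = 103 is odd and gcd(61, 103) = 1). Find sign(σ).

+1

Orbit of 79 under x↦61x: [79, 81, 100, 23, 64, 93, 8]… (length divides ord_103(61)).
The orbit structure of x ↦ 61x mod 103: 7 orbits of sizes [17, 17, 17, 17, 17, 17, 1].
7 cycles on 103: each ℓ→(−1)^(ℓ−1), product (−1)^96 = +1.
(61|103)_J = +1 (Zolotarev's lemma cross-check).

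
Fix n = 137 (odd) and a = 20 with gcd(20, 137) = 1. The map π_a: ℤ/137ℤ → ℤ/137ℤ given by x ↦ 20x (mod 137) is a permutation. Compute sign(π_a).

Trace 38: π^k(38) = [38, 75, 130, 134, 77, 33, 112] for k=0..6.
The orbit structure of x ↦ 20x mod 137: 2 orbits of sizes [136, 1].
n − c = 137 − 2 = 135; sign = (−1)^135 = -1.
Via Zolotarev, sign(π_{20}) = (20|137) = -1.

-1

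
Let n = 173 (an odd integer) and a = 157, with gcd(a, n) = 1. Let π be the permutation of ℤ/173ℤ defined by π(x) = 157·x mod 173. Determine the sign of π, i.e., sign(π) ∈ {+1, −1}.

+1

Trace 57: π^k(57) = [57, 126, 60, 78, 136, 73, 43] for k=0..6.
3 cycles of lengths [86, 86, 1].
Σ(ℓ_i−1) = 173−3 = 170; sign = (−1)^170 = +1.
Zolotarev: (157|173) = +1, matching the cycle-count sign.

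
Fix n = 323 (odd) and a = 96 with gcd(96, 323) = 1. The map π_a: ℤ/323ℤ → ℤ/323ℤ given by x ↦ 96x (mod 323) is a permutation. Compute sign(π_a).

Trace 20: π^k(20) = [20, 305, 210, 134, 267, 115, 58] for k=0..6.
The orbit structure of x ↦ 96x mod 323: 38 orbits of sizes [16, 16, 16, 16, 16, 16, 16, 16, 16, 16, 16, 16, 16, 16, 16, 16, 16, 16, 16, 1, 1, 1, 1, 1, 1, 1, 1, 1, 1, 1, 1, 1, 1, 1, 1, 1, 1, 1].
323 − 38 = 285 transpositions; sign(π) = (−1)^285 = -1.
Via Zolotarev, sign(π_{96}) = (96|323) = -1.

-1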